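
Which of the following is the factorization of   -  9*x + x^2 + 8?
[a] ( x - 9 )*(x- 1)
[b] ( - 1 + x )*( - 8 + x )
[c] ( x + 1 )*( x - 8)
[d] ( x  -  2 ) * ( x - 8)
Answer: b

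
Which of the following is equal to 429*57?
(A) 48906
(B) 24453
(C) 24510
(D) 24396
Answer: B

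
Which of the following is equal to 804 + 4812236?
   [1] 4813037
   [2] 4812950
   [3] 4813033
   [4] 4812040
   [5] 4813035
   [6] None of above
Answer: 6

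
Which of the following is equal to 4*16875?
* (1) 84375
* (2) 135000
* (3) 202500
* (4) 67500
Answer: 4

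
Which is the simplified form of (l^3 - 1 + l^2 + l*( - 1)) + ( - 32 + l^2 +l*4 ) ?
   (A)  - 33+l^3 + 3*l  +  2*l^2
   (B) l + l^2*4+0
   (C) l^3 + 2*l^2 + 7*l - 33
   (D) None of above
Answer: A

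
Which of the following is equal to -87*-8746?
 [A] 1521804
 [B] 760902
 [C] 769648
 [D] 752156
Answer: B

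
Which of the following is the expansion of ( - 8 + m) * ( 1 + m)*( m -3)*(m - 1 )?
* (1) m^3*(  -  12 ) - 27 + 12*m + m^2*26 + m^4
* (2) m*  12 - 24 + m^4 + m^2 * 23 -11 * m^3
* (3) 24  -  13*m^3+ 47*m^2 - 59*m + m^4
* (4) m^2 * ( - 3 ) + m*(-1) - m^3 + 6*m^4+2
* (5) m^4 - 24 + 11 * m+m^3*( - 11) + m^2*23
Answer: 5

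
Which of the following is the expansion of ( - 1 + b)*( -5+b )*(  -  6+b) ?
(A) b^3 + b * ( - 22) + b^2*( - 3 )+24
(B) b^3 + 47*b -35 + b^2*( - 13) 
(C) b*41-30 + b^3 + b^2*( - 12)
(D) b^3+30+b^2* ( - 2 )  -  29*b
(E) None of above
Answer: C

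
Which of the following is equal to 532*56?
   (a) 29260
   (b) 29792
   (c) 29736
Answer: b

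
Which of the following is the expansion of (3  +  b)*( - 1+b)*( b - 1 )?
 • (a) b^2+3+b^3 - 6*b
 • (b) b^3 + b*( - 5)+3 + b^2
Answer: b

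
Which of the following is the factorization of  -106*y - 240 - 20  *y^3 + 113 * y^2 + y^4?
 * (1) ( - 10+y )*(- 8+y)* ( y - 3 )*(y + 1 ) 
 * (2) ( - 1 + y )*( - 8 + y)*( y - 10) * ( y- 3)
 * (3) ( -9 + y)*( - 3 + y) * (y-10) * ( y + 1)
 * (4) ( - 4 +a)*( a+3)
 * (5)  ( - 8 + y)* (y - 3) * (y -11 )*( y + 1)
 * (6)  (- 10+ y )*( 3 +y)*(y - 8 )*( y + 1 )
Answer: 1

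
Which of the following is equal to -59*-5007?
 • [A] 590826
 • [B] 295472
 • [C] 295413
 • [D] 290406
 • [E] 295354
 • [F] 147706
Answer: C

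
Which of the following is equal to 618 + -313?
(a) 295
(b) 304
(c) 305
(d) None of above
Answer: c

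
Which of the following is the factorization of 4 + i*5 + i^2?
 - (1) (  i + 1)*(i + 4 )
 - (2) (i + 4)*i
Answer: 1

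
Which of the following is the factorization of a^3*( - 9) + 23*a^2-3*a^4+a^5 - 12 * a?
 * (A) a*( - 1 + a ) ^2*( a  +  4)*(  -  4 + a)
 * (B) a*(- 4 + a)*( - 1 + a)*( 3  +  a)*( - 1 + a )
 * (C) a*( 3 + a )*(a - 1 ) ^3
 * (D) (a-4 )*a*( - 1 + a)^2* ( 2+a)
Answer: B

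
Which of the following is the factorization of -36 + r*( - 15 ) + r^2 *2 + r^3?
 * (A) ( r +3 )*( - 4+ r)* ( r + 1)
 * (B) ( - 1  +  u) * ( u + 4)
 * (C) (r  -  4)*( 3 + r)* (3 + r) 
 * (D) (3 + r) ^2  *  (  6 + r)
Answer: C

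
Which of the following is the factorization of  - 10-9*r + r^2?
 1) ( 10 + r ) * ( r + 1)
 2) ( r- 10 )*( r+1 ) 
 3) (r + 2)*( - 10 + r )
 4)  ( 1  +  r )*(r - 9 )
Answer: 2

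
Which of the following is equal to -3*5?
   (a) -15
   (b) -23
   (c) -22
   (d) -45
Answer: a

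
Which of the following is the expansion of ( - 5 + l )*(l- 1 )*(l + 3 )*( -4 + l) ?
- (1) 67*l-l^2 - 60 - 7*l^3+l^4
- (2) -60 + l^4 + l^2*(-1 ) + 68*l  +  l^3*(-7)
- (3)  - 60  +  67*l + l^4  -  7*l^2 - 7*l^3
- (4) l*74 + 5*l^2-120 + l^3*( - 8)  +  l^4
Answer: 1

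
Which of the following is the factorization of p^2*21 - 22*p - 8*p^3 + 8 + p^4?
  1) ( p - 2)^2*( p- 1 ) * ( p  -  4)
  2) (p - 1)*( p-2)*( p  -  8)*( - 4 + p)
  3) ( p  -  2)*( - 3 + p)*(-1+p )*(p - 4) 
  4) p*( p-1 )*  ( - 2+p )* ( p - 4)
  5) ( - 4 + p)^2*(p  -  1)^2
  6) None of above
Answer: 6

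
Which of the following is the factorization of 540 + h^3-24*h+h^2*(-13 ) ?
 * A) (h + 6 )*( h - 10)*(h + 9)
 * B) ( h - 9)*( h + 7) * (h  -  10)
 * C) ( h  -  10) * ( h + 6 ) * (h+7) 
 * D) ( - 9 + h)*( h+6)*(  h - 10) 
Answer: D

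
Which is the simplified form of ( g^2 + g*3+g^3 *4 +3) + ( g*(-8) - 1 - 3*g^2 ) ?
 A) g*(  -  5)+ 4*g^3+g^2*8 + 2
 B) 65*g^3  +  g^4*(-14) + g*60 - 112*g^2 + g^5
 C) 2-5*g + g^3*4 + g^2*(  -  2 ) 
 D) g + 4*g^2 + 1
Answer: C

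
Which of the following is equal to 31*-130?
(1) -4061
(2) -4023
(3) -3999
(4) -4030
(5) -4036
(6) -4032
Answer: 4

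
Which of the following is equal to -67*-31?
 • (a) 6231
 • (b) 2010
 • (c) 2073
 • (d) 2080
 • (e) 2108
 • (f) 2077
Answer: f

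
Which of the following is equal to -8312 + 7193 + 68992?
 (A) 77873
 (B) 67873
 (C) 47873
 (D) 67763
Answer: B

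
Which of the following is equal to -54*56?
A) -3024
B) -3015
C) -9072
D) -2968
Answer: A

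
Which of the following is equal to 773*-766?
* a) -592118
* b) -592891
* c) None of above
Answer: a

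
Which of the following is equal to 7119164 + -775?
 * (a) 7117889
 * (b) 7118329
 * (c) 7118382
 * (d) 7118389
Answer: d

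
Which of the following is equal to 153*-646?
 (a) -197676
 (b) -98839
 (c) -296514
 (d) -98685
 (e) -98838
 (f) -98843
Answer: e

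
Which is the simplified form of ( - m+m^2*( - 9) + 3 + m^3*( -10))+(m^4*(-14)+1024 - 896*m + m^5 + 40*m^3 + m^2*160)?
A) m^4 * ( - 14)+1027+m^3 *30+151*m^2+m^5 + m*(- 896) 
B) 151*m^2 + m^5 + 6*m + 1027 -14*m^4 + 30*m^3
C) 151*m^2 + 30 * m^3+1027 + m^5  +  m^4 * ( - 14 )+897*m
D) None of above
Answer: D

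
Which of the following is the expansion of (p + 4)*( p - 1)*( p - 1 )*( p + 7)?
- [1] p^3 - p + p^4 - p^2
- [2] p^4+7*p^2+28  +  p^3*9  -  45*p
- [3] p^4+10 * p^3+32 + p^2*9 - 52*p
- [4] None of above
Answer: 2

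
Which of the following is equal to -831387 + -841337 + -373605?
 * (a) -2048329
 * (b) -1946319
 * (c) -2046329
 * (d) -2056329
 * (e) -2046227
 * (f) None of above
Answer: c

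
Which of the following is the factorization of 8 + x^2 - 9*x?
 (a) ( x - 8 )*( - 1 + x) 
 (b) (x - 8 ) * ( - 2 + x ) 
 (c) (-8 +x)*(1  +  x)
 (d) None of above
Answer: a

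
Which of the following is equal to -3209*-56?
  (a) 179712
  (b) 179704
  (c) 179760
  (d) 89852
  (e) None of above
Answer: b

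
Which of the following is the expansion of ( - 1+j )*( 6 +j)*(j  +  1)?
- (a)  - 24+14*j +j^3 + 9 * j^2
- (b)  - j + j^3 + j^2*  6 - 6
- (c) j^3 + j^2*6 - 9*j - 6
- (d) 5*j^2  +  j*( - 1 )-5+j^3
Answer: b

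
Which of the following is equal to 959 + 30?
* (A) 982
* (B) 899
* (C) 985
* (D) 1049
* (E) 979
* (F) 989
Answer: F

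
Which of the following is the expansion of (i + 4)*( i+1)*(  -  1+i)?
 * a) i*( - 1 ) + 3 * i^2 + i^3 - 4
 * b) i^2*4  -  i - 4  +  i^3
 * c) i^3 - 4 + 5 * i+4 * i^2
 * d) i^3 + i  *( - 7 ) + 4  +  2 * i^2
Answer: b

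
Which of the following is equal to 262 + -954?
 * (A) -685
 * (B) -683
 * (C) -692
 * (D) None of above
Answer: C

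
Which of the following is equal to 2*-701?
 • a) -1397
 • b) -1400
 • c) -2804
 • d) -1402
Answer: d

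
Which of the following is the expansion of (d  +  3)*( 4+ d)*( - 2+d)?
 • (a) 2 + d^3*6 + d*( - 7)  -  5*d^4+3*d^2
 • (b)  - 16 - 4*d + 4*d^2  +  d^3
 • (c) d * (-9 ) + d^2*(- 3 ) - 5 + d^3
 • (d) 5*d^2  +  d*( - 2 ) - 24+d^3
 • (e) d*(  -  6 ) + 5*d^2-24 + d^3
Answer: d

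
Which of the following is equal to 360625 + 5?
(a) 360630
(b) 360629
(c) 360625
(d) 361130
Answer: a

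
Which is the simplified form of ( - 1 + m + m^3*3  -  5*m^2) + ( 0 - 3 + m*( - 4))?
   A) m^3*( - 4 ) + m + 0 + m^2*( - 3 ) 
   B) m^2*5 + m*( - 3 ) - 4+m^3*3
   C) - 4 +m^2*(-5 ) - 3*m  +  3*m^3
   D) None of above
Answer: C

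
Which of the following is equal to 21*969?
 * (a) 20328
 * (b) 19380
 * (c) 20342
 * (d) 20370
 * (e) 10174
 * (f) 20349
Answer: f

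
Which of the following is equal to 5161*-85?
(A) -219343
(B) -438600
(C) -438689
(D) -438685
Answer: D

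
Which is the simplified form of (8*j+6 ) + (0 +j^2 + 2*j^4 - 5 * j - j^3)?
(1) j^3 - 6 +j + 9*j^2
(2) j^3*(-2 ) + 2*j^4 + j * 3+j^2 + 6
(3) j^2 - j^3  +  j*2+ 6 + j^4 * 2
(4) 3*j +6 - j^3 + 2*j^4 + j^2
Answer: 4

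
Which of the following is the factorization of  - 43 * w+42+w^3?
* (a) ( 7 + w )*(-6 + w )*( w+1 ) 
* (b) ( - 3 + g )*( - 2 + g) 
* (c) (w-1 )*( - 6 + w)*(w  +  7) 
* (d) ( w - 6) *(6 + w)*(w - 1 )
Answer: c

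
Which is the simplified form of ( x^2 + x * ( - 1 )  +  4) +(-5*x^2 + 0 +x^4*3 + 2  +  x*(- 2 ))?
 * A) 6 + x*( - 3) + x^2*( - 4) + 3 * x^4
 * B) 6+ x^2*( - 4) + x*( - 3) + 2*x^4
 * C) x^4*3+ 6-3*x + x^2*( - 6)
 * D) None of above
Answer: A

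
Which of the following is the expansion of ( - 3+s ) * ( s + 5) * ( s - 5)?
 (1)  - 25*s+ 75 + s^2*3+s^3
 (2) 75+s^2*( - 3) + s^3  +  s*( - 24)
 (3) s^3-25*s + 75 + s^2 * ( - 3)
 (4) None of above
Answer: 3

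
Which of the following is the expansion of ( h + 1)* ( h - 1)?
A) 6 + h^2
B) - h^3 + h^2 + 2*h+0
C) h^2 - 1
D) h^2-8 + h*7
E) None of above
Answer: C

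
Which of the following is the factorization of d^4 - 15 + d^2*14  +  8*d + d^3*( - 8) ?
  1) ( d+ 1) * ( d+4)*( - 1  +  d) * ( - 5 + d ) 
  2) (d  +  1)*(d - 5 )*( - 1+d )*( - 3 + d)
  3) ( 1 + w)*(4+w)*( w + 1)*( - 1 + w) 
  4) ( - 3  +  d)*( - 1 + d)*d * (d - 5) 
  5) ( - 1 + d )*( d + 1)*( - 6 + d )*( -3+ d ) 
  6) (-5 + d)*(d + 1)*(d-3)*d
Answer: 2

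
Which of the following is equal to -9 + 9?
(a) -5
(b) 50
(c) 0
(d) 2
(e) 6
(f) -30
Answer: c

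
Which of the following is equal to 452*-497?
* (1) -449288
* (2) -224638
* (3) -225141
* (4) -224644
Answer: 4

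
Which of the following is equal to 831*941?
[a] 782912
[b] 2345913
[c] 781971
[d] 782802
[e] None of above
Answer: c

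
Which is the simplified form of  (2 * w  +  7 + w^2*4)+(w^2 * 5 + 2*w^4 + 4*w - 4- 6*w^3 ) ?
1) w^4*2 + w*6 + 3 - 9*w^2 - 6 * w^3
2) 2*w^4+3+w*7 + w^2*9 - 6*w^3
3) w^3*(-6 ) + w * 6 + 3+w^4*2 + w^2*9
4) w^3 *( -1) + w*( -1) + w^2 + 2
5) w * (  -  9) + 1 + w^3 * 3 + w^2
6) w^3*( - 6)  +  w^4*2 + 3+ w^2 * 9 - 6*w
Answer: 3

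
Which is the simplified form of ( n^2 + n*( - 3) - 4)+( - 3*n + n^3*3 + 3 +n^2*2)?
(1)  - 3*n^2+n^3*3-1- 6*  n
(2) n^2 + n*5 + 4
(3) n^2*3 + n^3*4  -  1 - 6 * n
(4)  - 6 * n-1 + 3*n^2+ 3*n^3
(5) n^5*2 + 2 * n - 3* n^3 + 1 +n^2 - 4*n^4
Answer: 4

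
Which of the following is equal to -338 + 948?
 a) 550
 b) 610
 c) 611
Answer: b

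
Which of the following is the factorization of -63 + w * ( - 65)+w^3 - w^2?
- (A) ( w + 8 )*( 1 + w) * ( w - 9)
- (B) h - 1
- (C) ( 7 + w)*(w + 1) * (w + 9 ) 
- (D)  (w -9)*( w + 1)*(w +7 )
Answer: D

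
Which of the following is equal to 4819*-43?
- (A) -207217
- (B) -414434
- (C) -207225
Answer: A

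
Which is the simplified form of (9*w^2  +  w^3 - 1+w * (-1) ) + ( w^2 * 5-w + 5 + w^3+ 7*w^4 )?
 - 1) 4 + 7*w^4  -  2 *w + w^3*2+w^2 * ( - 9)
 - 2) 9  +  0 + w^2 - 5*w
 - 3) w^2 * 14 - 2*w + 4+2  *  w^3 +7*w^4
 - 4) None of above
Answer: 3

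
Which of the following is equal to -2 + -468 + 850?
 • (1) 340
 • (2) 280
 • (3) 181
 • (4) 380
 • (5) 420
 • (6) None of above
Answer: 4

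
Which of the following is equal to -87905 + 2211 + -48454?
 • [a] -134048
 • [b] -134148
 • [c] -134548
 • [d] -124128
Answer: b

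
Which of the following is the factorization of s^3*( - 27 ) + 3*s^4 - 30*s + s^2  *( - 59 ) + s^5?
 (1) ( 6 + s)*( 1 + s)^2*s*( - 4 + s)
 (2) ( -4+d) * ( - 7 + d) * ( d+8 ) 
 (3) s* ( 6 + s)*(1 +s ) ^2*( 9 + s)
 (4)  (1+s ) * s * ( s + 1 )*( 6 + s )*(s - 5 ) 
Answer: 4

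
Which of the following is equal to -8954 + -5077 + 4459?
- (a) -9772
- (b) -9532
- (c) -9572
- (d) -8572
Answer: c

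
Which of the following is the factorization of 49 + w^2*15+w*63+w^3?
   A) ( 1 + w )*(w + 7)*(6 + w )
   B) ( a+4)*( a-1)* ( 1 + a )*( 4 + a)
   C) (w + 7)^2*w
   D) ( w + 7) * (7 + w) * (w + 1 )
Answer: D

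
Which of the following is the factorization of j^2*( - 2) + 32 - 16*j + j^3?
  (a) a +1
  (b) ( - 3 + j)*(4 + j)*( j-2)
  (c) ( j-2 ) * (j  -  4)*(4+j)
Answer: c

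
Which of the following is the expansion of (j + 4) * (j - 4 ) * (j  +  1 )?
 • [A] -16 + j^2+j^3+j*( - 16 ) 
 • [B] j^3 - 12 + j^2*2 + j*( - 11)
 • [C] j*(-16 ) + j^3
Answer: A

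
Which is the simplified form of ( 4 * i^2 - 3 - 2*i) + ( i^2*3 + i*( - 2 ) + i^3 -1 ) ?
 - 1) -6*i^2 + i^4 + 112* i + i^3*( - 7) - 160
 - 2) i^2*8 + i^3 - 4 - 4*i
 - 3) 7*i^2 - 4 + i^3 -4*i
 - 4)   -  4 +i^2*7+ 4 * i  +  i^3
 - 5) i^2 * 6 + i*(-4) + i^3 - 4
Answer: 3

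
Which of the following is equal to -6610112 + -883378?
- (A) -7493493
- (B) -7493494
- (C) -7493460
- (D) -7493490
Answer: D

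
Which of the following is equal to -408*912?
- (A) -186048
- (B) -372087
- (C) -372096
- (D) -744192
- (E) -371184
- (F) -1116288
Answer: C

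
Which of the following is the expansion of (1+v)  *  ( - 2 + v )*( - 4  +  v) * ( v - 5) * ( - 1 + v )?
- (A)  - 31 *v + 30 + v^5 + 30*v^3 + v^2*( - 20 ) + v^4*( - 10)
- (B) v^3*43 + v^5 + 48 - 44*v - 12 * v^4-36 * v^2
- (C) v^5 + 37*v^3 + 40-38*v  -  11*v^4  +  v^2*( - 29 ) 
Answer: C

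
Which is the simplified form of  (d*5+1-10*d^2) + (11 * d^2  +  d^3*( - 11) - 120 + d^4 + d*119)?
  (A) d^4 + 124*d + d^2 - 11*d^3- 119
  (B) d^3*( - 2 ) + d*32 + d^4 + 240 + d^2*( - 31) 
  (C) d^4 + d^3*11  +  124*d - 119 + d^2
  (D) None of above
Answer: A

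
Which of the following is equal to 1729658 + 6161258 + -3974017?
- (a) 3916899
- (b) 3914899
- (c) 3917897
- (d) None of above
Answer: a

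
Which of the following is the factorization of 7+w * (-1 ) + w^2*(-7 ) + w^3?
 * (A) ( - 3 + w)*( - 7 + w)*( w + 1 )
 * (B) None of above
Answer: B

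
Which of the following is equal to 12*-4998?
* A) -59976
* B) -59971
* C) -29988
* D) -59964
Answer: A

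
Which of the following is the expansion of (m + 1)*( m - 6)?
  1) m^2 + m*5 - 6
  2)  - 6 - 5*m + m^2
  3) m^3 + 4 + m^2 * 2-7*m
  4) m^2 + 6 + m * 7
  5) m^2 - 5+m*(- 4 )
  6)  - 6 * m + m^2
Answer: 2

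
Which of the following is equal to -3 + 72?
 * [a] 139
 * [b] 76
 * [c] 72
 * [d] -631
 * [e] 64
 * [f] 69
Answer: f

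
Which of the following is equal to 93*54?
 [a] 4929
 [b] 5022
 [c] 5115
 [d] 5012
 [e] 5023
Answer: b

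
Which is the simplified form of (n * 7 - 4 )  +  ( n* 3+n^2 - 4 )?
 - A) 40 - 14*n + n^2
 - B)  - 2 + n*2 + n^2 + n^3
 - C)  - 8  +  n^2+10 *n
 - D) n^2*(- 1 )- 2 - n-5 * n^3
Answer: C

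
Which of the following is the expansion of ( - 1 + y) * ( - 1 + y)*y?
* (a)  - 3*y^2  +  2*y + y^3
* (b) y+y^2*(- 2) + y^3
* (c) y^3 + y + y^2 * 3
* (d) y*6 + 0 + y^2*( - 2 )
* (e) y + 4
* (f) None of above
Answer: b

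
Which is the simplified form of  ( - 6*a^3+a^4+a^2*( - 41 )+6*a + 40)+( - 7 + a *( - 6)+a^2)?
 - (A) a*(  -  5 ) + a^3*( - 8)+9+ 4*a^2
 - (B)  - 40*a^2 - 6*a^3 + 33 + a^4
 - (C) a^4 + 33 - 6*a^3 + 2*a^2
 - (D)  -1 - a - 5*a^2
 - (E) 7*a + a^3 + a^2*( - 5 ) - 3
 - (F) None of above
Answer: B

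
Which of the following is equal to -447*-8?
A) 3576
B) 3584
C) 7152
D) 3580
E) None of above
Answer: A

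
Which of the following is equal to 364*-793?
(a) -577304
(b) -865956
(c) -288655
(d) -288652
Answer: d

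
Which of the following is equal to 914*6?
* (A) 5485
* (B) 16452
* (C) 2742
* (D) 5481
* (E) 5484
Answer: E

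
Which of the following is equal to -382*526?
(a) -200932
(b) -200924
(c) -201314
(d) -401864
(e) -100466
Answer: a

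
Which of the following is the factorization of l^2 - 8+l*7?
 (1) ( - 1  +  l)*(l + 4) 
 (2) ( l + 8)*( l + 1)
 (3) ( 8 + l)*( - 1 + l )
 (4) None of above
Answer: 3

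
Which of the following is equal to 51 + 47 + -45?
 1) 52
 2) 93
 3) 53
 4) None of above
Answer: 3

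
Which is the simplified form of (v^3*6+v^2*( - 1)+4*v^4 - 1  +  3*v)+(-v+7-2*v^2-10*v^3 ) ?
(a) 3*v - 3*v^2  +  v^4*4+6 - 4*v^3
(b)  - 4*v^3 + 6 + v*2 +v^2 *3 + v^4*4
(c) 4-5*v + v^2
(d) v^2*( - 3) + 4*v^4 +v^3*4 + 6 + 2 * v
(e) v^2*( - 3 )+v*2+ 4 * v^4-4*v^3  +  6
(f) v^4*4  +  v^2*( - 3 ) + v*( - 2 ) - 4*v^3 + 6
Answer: e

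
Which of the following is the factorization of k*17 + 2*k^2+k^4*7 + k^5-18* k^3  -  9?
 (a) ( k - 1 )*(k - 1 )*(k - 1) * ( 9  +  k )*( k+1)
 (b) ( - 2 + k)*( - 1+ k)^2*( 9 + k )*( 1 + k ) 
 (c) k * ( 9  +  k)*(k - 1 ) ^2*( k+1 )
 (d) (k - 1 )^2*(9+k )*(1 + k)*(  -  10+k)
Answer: a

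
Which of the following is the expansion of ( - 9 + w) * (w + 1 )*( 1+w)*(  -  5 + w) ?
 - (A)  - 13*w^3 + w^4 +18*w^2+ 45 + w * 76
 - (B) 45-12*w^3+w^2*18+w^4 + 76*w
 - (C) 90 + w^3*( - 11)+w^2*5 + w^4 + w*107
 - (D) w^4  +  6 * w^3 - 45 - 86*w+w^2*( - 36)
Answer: B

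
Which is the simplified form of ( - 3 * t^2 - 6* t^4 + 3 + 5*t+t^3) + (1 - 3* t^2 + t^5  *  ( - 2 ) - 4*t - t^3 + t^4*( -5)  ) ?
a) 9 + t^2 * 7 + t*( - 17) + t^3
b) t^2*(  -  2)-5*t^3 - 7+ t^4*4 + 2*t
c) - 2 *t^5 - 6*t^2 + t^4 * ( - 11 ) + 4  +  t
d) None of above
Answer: c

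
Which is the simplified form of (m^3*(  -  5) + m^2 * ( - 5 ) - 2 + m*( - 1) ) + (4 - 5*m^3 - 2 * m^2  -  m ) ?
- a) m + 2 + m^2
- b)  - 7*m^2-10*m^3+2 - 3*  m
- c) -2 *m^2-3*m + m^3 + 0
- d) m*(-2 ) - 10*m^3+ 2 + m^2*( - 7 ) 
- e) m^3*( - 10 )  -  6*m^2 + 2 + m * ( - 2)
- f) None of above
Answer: d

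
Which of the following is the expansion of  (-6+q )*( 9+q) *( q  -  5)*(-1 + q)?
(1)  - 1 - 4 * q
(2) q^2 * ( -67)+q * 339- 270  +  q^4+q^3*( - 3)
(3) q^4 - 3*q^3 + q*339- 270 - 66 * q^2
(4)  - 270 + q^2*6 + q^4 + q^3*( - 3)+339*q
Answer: 2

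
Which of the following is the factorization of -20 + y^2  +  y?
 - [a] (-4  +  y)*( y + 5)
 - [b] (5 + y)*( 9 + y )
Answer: a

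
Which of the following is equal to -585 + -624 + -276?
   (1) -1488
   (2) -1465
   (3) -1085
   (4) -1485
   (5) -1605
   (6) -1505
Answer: 4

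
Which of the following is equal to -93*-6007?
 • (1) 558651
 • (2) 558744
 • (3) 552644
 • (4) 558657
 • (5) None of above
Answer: 1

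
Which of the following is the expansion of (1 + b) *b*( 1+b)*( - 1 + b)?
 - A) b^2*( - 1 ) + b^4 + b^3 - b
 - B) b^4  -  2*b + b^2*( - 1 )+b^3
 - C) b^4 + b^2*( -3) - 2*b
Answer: A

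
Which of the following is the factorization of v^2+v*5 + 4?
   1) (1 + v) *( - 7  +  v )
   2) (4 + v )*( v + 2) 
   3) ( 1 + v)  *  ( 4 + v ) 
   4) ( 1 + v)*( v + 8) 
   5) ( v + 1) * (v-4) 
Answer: 3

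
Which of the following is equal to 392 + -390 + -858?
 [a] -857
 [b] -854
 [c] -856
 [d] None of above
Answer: c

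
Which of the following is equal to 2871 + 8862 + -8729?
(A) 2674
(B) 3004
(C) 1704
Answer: B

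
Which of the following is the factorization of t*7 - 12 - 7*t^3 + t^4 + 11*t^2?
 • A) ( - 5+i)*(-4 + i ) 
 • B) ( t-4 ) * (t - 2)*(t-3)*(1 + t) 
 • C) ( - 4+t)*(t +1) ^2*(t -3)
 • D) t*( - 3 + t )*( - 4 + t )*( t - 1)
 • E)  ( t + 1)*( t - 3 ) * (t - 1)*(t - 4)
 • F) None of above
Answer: E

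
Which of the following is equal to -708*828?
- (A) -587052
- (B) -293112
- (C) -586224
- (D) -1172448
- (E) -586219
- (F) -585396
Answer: C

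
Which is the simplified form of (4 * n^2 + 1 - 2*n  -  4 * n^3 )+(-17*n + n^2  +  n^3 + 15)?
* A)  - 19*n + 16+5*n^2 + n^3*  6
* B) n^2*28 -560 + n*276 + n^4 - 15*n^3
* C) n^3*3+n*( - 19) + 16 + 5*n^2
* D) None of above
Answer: D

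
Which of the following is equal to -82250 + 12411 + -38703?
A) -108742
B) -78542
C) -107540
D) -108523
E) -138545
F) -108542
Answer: F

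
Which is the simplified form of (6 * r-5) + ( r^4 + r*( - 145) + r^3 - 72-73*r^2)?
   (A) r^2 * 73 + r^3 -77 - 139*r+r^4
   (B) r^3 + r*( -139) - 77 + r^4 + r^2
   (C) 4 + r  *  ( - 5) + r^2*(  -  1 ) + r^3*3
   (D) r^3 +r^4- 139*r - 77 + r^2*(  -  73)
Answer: D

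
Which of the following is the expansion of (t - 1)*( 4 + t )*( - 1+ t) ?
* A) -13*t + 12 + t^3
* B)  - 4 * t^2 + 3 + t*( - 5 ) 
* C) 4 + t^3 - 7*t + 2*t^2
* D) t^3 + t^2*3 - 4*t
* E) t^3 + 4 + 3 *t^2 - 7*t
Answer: C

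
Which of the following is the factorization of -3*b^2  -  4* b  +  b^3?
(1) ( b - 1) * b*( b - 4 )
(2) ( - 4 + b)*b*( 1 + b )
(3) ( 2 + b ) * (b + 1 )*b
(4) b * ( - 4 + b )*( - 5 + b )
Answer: 2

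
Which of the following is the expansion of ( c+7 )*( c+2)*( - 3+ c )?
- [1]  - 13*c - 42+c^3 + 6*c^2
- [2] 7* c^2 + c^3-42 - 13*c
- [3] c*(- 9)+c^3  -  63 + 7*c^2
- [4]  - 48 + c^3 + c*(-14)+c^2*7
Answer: 1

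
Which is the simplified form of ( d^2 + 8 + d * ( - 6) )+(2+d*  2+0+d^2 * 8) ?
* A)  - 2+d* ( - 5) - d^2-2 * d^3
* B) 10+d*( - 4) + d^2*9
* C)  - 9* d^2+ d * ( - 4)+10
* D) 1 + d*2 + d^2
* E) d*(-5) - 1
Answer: B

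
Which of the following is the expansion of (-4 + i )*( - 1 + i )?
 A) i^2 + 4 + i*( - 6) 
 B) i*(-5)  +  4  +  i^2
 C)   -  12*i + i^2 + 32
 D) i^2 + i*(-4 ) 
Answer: B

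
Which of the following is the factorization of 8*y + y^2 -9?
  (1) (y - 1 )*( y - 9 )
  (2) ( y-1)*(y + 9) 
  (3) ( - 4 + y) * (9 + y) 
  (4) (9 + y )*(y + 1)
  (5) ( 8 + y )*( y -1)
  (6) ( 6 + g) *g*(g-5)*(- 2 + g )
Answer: 2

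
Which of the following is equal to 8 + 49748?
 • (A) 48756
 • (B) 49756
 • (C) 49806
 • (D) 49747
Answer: B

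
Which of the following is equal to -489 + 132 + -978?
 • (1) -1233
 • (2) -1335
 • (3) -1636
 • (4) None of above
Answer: 2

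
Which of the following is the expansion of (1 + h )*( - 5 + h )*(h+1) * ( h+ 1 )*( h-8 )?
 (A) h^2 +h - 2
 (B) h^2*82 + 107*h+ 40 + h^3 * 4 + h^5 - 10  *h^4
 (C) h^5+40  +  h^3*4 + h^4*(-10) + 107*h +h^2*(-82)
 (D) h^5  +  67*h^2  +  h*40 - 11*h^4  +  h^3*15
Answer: B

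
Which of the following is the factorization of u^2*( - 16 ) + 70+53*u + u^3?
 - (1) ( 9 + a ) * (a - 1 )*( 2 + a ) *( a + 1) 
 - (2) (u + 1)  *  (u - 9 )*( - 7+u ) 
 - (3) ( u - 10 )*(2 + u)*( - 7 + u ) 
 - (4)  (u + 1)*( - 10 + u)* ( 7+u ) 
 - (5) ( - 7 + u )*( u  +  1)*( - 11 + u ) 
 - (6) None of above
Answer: 6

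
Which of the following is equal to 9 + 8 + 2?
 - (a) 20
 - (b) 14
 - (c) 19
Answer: c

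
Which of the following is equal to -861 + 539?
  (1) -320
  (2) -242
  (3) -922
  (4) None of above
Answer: 4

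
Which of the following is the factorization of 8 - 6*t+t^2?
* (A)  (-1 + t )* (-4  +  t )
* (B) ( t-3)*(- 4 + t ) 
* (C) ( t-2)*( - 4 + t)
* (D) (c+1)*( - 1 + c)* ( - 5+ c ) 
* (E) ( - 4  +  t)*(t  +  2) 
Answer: C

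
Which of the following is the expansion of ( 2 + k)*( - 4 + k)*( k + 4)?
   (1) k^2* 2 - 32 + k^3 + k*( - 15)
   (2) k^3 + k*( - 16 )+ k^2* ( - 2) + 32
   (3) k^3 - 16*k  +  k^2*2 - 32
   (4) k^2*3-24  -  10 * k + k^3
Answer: 3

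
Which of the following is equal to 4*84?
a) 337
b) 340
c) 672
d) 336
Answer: d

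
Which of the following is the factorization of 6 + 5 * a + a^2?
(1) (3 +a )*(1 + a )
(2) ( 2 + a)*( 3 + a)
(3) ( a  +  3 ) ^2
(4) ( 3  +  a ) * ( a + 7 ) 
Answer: 2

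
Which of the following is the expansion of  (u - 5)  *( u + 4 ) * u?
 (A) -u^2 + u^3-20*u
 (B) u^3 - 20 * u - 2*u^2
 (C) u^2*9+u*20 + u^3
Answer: A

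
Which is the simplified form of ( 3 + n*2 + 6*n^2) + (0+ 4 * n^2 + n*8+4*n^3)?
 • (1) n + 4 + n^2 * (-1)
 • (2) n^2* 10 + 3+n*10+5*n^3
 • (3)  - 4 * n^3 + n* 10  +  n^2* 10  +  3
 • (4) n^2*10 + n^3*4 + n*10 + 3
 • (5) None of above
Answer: 4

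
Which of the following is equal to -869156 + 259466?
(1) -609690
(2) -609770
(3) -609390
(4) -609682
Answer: 1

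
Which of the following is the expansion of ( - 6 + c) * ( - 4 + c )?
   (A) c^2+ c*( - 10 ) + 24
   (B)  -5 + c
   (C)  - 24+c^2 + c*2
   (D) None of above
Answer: A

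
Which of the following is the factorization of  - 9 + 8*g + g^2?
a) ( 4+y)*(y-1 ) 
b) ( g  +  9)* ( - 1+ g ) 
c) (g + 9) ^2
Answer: b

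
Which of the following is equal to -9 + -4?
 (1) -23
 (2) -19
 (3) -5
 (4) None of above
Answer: 4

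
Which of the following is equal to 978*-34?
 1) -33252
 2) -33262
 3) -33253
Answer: 1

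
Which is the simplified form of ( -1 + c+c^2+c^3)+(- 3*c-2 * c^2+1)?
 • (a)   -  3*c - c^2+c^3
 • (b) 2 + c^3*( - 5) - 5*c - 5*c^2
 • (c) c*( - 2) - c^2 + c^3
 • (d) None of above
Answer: c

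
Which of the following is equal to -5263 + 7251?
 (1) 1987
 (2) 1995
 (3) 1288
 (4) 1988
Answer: 4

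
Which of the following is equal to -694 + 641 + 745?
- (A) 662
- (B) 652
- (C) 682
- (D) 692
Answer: D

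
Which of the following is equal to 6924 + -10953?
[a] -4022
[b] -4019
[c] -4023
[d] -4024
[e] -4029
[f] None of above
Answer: e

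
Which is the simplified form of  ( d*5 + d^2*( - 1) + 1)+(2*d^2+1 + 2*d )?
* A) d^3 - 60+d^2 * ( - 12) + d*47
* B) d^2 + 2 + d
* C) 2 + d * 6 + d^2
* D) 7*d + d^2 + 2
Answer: D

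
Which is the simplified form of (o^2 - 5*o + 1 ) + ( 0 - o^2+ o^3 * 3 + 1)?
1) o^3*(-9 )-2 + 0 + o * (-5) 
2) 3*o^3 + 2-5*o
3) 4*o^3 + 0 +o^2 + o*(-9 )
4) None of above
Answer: 2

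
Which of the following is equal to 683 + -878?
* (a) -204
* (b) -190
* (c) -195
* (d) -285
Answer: c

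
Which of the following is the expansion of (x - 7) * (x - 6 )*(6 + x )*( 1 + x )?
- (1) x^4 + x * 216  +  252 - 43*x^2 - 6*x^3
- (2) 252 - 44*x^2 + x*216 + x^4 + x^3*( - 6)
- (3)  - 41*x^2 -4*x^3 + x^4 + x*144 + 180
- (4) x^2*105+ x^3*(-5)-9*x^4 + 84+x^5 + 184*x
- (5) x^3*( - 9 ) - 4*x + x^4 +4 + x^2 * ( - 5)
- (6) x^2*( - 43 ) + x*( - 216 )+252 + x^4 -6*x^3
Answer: 1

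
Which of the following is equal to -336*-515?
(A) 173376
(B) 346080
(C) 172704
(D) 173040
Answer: D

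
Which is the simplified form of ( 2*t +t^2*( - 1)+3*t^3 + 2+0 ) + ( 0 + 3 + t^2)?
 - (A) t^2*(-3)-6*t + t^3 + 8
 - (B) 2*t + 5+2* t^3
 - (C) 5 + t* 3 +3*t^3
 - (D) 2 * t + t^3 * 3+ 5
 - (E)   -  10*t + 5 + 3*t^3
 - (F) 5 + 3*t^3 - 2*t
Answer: D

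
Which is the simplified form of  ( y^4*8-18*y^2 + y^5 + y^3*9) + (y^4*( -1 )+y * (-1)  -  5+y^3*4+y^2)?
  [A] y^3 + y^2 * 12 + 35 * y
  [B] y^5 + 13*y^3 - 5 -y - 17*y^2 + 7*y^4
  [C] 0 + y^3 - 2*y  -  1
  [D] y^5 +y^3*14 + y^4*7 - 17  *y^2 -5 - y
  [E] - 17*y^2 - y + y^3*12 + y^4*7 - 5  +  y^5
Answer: B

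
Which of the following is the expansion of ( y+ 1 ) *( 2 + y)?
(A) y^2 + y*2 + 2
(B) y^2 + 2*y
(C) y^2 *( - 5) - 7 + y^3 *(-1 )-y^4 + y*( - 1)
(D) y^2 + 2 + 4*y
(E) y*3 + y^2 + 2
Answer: E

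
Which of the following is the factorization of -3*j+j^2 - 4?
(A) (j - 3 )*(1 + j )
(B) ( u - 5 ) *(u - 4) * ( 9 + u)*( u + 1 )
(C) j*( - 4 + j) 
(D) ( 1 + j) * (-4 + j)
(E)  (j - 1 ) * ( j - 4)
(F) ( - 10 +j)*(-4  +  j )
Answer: D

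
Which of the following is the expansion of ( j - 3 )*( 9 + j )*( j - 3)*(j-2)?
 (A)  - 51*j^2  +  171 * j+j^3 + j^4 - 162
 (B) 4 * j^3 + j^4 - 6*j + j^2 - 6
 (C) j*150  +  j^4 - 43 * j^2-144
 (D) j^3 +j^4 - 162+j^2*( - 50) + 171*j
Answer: A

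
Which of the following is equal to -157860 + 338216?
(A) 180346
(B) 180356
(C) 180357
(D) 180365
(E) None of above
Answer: B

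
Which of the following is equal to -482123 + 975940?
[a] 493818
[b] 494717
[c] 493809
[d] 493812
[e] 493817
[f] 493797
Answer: e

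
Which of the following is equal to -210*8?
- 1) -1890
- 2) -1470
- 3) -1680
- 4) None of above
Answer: 3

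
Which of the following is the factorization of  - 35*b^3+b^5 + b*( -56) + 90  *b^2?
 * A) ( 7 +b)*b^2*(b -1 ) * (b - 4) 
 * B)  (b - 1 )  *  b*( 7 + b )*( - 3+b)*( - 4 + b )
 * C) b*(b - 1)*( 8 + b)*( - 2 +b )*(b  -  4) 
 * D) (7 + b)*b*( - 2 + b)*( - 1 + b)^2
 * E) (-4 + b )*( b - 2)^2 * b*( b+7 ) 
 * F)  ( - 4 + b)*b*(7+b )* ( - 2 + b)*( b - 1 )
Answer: F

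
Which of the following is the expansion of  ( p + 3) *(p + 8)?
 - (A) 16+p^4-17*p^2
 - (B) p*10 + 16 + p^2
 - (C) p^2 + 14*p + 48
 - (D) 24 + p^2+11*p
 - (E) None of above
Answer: D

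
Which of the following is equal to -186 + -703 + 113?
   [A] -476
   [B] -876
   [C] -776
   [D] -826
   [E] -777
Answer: C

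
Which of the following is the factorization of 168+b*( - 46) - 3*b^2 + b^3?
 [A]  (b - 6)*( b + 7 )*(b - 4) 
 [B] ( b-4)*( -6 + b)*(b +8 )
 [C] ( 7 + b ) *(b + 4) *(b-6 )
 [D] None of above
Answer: A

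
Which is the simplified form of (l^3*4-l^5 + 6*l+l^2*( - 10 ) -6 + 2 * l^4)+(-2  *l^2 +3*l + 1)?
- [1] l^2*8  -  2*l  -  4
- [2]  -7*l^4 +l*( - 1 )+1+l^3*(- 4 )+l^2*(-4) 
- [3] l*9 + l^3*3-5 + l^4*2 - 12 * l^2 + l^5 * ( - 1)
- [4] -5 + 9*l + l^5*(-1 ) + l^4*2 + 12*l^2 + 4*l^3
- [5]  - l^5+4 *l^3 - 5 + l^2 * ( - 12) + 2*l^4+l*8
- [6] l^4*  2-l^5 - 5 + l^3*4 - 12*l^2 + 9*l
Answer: 6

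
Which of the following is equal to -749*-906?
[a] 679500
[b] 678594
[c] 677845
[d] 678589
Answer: b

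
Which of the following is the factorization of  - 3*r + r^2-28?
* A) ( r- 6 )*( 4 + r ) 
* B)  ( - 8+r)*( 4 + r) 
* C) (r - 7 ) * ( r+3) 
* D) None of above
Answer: D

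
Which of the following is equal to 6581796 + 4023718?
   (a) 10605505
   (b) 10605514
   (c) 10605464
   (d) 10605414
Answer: b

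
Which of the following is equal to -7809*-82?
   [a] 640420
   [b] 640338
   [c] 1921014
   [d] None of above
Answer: b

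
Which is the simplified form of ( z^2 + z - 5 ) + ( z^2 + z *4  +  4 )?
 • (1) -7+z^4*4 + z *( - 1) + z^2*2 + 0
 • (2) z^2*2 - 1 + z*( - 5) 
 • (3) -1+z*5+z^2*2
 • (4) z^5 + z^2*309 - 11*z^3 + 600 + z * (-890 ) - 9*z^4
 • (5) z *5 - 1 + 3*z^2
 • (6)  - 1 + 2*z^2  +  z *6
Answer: 3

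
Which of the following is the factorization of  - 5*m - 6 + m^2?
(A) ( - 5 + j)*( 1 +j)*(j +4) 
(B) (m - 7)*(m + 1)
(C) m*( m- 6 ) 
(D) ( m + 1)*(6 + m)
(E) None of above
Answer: E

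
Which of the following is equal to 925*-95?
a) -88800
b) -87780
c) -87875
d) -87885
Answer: c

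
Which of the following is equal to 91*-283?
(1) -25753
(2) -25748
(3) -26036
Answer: 1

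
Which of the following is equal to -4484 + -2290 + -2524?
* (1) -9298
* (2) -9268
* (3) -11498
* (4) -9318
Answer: 1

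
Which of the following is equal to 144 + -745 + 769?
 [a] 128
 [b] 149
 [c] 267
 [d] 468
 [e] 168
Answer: e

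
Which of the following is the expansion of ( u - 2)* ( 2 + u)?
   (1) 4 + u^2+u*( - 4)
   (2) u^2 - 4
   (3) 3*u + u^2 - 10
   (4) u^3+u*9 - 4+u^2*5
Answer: 2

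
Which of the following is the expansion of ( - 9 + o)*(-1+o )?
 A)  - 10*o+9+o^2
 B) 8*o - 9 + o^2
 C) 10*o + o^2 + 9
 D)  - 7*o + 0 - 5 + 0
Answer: A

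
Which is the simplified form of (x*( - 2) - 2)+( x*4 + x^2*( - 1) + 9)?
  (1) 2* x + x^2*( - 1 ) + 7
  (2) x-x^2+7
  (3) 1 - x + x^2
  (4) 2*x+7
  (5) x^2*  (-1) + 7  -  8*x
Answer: 1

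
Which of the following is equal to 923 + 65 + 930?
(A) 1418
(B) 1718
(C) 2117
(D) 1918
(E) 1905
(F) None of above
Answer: D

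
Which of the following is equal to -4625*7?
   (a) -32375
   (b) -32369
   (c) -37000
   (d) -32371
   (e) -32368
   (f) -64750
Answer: a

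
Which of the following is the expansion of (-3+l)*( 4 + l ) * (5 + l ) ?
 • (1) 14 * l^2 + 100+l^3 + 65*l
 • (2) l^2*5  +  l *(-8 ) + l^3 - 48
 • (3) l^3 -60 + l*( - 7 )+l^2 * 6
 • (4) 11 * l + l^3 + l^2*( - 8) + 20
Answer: 3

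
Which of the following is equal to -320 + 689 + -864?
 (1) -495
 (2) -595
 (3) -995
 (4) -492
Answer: 1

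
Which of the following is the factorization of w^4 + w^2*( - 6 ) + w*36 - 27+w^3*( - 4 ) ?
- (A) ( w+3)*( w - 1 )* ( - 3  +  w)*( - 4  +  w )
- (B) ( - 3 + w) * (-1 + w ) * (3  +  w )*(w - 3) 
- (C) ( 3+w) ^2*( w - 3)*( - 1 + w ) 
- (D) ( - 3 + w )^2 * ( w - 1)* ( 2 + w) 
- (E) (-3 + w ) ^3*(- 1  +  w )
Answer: B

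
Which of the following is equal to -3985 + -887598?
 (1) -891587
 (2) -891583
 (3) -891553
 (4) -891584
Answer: 2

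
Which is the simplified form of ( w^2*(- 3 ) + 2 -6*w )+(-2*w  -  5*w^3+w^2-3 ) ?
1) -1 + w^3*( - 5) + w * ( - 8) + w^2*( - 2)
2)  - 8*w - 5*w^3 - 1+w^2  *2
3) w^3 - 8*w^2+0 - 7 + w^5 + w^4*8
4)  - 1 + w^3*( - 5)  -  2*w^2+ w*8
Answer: 1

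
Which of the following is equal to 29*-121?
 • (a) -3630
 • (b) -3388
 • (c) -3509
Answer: c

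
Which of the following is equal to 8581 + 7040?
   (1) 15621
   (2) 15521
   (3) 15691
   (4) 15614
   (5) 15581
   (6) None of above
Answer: 1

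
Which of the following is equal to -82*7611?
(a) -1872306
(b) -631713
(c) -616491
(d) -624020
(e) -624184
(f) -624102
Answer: f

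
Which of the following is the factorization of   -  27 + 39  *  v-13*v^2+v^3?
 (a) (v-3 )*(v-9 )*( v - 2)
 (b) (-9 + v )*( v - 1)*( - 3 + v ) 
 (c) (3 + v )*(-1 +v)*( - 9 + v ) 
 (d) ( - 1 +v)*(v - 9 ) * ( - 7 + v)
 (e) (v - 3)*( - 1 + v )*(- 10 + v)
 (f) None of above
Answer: b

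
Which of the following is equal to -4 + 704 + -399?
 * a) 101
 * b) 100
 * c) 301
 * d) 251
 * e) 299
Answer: c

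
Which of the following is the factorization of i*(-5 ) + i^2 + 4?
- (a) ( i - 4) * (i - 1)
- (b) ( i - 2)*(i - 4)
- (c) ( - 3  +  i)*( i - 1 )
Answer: a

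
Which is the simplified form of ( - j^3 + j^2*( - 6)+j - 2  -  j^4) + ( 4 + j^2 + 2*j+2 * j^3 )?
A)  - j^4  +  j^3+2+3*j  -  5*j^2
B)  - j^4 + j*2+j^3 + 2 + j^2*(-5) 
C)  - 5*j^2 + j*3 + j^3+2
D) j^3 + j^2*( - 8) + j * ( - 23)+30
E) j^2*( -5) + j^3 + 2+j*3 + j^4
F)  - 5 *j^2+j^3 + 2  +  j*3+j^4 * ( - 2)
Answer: A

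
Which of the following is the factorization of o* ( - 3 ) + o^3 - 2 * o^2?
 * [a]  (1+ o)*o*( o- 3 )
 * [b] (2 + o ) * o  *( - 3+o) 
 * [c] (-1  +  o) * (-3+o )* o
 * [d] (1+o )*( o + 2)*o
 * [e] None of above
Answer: a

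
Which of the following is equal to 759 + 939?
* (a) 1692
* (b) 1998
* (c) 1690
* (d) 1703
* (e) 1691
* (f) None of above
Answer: f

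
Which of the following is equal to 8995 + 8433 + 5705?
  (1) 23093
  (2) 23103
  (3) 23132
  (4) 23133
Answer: 4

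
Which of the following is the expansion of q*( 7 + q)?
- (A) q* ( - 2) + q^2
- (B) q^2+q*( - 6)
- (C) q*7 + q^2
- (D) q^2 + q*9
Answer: C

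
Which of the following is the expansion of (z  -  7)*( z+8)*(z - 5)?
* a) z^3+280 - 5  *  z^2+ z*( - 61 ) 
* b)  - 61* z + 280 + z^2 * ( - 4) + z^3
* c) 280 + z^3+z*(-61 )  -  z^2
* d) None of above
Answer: b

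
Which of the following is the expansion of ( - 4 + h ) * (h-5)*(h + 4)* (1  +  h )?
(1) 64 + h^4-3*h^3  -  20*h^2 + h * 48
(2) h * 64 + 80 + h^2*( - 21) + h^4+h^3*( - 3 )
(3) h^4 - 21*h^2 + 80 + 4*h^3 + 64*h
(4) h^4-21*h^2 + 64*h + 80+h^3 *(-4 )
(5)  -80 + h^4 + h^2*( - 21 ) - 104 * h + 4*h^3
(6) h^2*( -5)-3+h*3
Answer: 4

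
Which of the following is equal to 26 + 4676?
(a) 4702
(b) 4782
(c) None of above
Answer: a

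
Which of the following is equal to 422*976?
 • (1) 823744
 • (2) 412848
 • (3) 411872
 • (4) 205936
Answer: 3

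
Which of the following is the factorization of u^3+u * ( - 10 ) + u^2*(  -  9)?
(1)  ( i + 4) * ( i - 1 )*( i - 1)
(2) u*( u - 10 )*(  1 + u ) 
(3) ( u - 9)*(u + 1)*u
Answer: 2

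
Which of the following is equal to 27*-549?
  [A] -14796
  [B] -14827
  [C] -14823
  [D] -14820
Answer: C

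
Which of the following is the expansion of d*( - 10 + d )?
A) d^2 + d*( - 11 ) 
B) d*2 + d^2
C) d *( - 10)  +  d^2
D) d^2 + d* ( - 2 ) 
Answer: C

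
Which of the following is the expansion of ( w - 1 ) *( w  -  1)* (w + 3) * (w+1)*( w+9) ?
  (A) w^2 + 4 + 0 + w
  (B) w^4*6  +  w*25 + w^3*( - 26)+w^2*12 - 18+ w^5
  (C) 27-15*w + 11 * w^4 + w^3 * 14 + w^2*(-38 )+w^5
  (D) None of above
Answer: C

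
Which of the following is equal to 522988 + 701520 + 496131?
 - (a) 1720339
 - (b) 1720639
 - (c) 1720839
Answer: b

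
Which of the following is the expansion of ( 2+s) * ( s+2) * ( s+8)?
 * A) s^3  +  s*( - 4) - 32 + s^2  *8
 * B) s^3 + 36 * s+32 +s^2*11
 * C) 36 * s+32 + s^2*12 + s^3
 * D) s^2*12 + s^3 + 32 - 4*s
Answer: C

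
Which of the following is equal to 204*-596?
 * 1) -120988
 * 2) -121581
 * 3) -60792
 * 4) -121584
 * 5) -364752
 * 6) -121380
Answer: 4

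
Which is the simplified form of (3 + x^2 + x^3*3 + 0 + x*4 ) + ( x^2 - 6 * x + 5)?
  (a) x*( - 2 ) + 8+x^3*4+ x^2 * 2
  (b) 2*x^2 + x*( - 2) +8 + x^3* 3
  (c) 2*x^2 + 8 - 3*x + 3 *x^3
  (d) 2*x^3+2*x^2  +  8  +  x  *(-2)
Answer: b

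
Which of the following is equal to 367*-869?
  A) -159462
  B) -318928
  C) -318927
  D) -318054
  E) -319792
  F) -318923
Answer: F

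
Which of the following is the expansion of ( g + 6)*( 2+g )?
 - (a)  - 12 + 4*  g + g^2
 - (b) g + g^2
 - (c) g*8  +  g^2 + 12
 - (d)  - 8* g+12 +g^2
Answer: c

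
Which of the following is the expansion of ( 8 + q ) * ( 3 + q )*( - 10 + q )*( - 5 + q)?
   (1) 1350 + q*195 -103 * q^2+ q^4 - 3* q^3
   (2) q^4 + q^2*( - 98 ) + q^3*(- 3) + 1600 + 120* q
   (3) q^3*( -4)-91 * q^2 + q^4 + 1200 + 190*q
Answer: 3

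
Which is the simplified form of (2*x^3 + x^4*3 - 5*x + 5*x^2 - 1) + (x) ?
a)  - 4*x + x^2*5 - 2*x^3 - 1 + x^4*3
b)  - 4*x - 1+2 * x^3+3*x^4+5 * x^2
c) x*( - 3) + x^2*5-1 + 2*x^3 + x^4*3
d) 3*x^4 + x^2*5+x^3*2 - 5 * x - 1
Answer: b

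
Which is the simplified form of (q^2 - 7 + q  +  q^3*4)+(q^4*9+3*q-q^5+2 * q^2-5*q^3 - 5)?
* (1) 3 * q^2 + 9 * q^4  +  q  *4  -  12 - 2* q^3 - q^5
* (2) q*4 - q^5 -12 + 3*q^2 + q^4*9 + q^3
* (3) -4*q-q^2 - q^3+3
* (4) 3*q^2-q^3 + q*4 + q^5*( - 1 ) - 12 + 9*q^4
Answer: 4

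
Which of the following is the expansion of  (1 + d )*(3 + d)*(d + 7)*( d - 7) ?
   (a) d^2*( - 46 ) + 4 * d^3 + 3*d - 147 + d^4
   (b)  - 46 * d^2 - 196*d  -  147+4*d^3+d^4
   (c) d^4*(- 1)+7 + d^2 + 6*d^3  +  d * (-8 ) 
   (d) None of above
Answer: b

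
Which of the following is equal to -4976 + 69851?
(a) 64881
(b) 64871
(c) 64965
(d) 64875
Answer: d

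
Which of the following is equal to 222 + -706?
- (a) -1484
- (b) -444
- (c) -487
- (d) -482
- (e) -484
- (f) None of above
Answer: e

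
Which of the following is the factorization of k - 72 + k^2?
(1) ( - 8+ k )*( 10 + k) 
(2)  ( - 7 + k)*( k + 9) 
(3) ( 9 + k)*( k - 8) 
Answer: 3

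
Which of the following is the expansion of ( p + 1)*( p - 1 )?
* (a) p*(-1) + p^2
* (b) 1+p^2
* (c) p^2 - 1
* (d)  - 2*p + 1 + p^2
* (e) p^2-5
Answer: c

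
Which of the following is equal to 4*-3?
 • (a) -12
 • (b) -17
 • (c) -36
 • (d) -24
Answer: a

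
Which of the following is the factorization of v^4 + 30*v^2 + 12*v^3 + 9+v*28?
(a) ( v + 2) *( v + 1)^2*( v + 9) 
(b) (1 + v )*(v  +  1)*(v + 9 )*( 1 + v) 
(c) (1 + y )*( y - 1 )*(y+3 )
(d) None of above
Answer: b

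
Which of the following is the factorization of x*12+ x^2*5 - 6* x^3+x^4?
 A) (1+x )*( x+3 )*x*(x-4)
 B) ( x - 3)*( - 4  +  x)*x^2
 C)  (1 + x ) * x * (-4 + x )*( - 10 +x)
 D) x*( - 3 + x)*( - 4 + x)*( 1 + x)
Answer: D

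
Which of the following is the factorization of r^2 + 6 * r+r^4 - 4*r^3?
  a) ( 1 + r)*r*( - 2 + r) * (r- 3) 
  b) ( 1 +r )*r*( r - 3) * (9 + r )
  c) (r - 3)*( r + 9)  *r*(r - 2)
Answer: a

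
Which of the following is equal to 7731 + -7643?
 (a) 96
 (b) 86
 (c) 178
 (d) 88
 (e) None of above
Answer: d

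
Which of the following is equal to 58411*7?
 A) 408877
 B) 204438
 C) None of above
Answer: A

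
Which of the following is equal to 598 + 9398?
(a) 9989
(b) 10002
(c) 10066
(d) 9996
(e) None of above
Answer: d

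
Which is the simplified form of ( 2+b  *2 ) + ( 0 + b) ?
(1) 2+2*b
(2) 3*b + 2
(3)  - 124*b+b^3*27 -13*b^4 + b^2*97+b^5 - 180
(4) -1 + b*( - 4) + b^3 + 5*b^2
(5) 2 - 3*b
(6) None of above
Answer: 2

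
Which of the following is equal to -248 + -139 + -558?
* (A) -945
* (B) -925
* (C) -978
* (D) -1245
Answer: A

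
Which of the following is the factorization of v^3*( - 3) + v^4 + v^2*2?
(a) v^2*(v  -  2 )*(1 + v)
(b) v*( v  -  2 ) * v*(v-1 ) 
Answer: b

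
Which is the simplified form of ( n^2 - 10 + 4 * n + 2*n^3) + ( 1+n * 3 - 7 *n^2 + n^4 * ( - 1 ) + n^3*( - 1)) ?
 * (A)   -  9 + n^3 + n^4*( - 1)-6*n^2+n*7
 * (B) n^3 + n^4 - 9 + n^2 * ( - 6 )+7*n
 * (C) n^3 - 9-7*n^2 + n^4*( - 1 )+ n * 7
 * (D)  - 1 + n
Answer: A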